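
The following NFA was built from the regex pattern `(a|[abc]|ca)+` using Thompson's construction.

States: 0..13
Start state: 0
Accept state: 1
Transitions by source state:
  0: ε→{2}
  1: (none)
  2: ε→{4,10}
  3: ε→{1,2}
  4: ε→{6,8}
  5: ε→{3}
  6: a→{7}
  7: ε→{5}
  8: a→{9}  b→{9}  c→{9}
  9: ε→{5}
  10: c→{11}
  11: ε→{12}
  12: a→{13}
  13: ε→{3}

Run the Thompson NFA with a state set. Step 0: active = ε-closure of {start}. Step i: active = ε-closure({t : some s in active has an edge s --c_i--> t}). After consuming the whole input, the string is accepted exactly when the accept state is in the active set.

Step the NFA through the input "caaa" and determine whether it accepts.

Answer: ACCEPT

Trace:
initial (ε-close {0}): {0,2,4,6,8,10}
'c' @ 1: {1,2,3,4,5,6,8,9,10,11,12}  ✓accept
'a' @ 2: {1,2,3,4,5,6,7,8,9,10,13}  ✓accept
'a' @ 3: {1,2,3,4,5,6,7,8,9,10}  ✓accept
'a' @ 4: {1,2,3,4,5,6,7,8,9,10}  ✓accept
final: {1,2,3,4,5,6,7,8,9,10}; accept 1 in set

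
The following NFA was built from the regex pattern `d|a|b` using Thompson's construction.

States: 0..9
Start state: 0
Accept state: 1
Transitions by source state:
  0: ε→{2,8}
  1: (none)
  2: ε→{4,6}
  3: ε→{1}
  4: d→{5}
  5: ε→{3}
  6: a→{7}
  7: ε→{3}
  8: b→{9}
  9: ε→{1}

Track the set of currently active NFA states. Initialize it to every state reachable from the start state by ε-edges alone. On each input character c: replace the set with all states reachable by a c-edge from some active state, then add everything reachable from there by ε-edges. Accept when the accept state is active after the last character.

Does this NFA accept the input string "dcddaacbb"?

start: ε-closure({0}) = {0,2,4,6,8}
'd' @ 1: {1,3,5}  [accepting]
'c' @ 2: {}  — state set empty
rest 'ddaacbb' ignored (set empty)
end set {} — state 1 not in

Answer: REJECT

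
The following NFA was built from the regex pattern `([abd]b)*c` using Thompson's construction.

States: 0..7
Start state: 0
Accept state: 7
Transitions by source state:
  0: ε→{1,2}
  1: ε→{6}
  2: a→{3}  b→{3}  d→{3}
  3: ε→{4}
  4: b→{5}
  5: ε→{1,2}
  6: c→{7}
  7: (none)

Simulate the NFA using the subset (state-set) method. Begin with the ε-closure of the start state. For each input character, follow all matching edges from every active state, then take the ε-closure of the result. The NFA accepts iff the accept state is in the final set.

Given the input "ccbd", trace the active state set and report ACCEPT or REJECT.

Answer: REJECT

Steps:
initial (ε-close {0}): {0,1,2,6}
'c' @ 1: {7}  (accept∈set)
'c' @ 2: {}  — dead — no transitions
rest 'bd' ignored (set empty)
final: {}; accept 7 not in set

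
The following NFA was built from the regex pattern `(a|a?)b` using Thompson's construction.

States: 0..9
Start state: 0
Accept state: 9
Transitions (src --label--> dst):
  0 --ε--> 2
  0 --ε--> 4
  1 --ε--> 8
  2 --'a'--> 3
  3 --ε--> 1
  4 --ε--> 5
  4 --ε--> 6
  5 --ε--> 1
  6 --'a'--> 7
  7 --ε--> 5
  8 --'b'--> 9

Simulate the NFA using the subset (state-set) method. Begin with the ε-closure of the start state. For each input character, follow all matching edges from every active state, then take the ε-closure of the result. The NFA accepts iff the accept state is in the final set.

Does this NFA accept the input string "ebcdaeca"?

initial (ε-close {0}): {0,1,2,4,5,6,8}
'e' @ 1: {}  — state set empty
rest 'bcdaeca' ignored (set empty)
after full input: {}  (accept=9 not in)

Answer: REJECT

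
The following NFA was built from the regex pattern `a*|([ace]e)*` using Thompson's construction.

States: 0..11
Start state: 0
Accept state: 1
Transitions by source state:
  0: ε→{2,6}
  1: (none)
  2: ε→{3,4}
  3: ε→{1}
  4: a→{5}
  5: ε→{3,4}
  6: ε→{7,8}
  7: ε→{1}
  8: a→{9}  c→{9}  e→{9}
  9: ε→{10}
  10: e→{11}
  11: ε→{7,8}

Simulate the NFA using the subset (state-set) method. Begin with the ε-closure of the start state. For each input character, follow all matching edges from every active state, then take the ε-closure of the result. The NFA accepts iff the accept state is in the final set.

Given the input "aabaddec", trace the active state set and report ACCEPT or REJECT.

initial (ε-close {0}): {0,1,2,3,4,6,7,8}
'a' @ 1: {1,3,4,5,9,10}  ✓accept
'a' @ 2: {1,3,4,5}  ✓accept
'b' @ 3: {}  — state set empty
rest 'addec' ignored (set empty)
after full input: {}  (accept=1 not in)

Answer: REJECT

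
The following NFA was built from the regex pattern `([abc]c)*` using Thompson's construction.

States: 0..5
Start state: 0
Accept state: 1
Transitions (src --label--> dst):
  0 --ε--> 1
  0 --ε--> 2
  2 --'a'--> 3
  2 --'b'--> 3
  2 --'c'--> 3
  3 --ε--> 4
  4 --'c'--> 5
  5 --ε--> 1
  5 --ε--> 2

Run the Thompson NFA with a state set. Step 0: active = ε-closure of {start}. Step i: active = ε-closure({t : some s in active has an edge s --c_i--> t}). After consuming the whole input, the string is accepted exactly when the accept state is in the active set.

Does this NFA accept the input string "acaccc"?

S₀ = ε-closure({0}) = {0,1,2}
'a' @ 1: {3,4}
'c' @ 2: {1,2,5}  (accept∈set)
'a' @ 3: {3,4}
'c' @ 4: {1,2,5}  (accept∈set)
'c' @ 5: {3,4}
'c' @ 6: {1,2,5}  (accept∈set)
final: {1,2,5}; accept 1 in set

Answer: ACCEPT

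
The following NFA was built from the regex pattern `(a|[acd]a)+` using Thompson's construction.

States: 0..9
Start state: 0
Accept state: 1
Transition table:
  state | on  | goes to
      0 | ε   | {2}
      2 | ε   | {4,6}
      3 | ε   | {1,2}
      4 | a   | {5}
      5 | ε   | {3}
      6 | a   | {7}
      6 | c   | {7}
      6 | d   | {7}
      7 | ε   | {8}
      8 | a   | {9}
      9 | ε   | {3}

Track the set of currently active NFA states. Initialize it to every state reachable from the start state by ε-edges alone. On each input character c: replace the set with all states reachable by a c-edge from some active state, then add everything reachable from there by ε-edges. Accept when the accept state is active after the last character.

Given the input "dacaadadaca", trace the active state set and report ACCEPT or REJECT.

S₀ = ε-closure({0}) = {0,2,4,6}
'd' @ 1: {7,8}
'a' @ 2: {1,2,3,4,6,9}  (accept∈set)
'c' @ 3: {7,8}
'a' @ 4: {1,2,3,4,6,9}  (accept∈set)
'a' @ 5: {1,2,3,4,5,6,7,8}  (accept∈set)
'd' @ 6: {7,8}
'a' @ 7: {1,2,3,4,6,9}  (accept∈set)
'd' @ 8: {7,8}
'a' @ 9: {1,2,3,4,6,9}  (accept∈set)
'c' @ 10: {7,8}
'a' @ 11: {1,2,3,4,6,9}  (accept∈set)
after full input: {1,2,3,4,6,9}  (accept=1 in)

Answer: ACCEPT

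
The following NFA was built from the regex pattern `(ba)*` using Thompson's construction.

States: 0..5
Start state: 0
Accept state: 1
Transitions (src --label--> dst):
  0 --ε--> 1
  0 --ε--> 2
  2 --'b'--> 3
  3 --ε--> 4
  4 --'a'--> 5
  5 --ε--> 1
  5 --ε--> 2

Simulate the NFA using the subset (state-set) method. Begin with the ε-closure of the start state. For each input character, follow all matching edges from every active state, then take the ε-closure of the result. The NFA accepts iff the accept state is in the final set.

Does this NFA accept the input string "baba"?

Answer: ACCEPT

Derivation:
initial (ε-close {0}): {0,1,2}
'b' @ 1: {3,4}
'a' @ 2: {1,2,5}  (accept∈set)
'b' @ 3: {3,4}
'a' @ 4: {1,2,5}  (accept∈set)
after full input: {1,2,5}  (accept=1 in)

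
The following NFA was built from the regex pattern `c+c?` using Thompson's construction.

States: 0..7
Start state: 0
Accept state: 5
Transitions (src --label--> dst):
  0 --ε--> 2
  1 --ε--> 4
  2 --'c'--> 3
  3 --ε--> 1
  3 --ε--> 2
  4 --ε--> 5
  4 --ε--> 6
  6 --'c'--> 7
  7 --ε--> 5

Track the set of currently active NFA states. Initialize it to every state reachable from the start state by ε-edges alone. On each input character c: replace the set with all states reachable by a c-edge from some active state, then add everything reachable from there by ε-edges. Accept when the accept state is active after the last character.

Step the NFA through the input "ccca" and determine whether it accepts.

Answer: REJECT

Trace:
start: ε-closure({0}) = {0,2}
'c' @ 1: {1,2,3,4,5,6}  [accepting]
'c' @ 2: {1,2,3,4,5,6,7}  [accepting]
'c' @ 3: {1,2,3,4,5,6,7}  [accepting]
'a' @ 4: {}  — no active states
end set {} — state 5 not in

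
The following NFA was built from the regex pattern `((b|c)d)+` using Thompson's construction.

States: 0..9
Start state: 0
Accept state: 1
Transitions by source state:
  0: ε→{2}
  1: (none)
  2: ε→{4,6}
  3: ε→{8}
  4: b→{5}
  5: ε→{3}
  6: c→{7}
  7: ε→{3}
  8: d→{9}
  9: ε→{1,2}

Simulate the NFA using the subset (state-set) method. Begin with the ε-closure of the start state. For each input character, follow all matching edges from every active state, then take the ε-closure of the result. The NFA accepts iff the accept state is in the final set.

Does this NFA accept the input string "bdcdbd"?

initial (ε-close {0}): {0,2,4,6}
'b' @ 1: {3,5,8}
'd' @ 2: {1,2,4,6,9}  (accept∈set)
'c' @ 3: {3,7,8}
'd' @ 4: {1,2,4,6,9}  (accept∈set)
'b' @ 5: {3,5,8}
'd' @ 6: {1,2,4,6,9}  (accept∈set)
end set {1,2,4,6,9} — state 1 in

Answer: ACCEPT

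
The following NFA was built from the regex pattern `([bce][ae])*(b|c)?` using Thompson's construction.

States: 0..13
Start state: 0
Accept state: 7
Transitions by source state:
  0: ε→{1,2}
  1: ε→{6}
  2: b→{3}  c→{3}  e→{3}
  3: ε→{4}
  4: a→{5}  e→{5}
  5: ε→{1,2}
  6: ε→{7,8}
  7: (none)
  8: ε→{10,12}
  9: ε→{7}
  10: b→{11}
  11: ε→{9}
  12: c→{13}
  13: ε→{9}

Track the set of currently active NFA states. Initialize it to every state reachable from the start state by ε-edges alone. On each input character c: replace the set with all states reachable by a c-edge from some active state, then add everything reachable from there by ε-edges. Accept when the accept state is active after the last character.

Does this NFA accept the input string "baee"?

Answer: ACCEPT

Trace:
start: ε-closure({0}) = {0,1,2,6,7,8,10,12}
'b' @ 1: {3,4,7,9,11}  ✓accept
'a' @ 2: {1,2,5,6,7,8,10,12}  ✓accept
'e' @ 3: {3,4}
'e' @ 4: {1,2,5,6,7,8,10,12}  ✓accept
end set {1,2,5,6,7,8,10,12} — state 7 in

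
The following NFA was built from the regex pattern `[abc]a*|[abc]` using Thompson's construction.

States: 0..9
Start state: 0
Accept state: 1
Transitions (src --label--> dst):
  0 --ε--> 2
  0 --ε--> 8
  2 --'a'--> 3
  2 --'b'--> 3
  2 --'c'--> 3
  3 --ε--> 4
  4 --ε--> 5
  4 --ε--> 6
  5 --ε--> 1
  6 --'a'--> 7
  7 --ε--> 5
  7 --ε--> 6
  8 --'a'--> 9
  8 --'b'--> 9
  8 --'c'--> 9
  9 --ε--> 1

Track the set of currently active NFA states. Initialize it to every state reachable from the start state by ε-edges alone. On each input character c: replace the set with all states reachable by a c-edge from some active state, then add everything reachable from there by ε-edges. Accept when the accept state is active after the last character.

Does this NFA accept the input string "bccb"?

start: ε-closure({0}) = {0,2,8}
'b' @ 1: {1,3,4,5,6,9}  ✓accept
'c' @ 2: {}  — state set empty
rest 'cb' ignored (set empty)
final: {}; accept 1 not in set

Answer: REJECT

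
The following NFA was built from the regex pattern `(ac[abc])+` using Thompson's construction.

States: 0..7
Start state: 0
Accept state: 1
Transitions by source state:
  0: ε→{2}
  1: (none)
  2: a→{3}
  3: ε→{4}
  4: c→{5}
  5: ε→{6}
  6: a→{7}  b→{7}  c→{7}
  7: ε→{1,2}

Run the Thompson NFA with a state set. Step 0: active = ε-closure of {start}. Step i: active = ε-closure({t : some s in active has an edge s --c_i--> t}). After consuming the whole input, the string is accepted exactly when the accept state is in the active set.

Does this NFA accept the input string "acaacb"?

initial (ε-close {0}): {0,2}
'a' @ 1: {3,4}
'c' @ 2: {5,6}
'a' @ 3: {1,2,7}  (accept∈set)
'a' @ 4: {3,4}
'c' @ 5: {5,6}
'b' @ 6: {1,2,7}  (accept∈set)
after full input: {1,2,7}  (accept=1 in)

Answer: ACCEPT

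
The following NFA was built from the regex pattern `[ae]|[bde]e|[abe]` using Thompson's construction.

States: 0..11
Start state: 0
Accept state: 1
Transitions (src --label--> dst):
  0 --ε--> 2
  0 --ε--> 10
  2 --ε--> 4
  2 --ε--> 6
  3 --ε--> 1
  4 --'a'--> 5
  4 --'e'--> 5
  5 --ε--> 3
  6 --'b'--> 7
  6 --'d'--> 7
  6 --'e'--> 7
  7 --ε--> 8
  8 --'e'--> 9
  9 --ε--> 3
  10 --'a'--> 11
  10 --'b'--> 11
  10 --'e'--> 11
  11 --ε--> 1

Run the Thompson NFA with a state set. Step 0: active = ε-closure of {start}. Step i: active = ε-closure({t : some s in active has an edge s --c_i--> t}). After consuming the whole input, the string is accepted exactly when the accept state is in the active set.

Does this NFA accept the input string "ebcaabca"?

Answer: REJECT

Trace:
S₀ = ε-closure({0}) = {0,2,4,6,10}
'e' @ 1: {1,3,5,7,8,11}  [accepting]
'b' @ 2: {}  — no active states
rest 'caabca' ignored (set empty)
after full input: {}  (accept=1 not in)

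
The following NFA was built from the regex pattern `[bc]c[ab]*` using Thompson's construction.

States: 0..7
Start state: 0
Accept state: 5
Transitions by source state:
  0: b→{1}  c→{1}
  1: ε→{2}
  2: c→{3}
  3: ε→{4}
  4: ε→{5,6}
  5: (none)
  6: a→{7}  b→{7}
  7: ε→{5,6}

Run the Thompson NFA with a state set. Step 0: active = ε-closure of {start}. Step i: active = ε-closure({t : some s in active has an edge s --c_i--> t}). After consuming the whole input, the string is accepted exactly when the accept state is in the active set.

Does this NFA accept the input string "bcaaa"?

Answer: ACCEPT

Trace:
initial (ε-close {0}): {0}
'b' @ 1: {1,2}
'c' @ 2: {3,4,5,6}  (accept∈set)
'a' @ 3: {5,6,7}  (accept∈set)
'a' @ 4: {5,6,7}  (accept∈set)
'a' @ 5: {5,6,7}  (accept∈set)
final: {5,6,7}; accept 5 in set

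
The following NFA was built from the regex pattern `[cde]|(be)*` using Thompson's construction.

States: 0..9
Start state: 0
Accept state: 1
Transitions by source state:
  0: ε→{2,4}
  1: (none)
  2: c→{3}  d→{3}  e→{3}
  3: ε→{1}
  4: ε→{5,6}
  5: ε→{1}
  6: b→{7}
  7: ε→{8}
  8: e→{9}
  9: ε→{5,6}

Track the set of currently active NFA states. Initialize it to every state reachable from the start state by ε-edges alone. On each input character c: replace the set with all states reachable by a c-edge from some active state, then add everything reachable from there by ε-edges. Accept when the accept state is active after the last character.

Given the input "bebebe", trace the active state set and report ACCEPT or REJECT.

initial (ε-close {0}): {0,1,2,4,5,6}
'b' @ 1: {7,8}
'e' @ 2: {1,5,6,9}  [accepting]
'b' @ 3: {7,8}
'e' @ 4: {1,5,6,9}  [accepting]
'b' @ 5: {7,8}
'e' @ 6: {1,5,6,9}  [accepting]
end set {1,5,6,9} — state 1 in

Answer: ACCEPT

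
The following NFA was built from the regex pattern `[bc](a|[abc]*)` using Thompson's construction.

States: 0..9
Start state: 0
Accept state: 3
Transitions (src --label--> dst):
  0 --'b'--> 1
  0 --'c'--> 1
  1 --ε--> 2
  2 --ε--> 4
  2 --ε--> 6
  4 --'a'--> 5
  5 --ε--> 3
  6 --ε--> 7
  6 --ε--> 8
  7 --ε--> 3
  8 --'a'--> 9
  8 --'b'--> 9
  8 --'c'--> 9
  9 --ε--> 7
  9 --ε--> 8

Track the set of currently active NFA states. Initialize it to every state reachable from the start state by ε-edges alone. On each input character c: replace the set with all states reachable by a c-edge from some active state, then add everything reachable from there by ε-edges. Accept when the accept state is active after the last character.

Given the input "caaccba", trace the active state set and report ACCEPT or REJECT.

Answer: ACCEPT

Steps:
initial (ε-close {0}): {0}
'c' @ 1: {1,2,3,4,6,7,8}  (accept∈set)
'a' @ 2: {3,5,7,8,9}  (accept∈set)
'a' @ 3: {3,7,8,9}  (accept∈set)
'c' @ 4: {3,7,8,9}  (accept∈set)
'c' @ 5: {3,7,8,9}  (accept∈set)
'b' @ 6: {3,7,8,9}  (accept∈set)
'a' @ 7: {3,7,8,9}  (accept∈set)
end set {3,7,8,9} — state 3 in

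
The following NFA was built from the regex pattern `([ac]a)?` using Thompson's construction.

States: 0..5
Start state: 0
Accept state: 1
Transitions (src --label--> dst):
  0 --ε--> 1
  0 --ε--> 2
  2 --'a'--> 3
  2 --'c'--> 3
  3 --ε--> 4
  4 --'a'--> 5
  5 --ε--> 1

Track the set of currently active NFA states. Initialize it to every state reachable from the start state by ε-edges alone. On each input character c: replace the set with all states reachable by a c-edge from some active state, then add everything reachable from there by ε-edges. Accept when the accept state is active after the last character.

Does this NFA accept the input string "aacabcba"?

S₀ = ε-closure({0}) = {0,1,2}
'a' @ 1: {3,4}
'a' @ 2: {1,5}  [accepting]
'c' @ 3: {}  — dead — no transitions
rest 'abcba' ignored (set empty)
end set {} — state 1 not in

Answer: REJECT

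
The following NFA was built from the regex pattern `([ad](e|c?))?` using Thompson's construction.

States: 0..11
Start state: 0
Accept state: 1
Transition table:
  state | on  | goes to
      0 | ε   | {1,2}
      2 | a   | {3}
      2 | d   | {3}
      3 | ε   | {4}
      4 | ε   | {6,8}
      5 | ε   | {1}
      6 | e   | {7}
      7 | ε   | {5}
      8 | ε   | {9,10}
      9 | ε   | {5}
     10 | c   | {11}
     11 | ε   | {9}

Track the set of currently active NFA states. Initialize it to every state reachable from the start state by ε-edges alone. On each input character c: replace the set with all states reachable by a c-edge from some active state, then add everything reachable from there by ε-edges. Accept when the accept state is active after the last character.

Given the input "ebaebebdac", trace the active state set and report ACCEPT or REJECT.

Answer: REJECT

Trace:
initial (ε-close {0}): {0,1,2}
'e' @ 1: {}  — state set empty
rest 'baebebdac' ignored (set empty)
final: {}; accept 1 not in set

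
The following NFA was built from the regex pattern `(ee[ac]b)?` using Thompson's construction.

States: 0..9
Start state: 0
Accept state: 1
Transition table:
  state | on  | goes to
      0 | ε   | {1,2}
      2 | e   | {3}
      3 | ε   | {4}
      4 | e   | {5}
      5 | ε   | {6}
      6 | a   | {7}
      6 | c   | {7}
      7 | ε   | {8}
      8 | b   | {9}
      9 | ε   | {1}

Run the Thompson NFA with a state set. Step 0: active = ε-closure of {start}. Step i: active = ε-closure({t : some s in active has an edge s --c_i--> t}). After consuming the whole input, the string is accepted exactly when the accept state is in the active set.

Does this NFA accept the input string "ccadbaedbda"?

initial (ε-close {0}): {0,1,2}
'c' @ 1: {}  — state set empty
rest 'cadbaedbda' ignored (set empty)
final: {}; accept 1 not in set

Answer: REJECT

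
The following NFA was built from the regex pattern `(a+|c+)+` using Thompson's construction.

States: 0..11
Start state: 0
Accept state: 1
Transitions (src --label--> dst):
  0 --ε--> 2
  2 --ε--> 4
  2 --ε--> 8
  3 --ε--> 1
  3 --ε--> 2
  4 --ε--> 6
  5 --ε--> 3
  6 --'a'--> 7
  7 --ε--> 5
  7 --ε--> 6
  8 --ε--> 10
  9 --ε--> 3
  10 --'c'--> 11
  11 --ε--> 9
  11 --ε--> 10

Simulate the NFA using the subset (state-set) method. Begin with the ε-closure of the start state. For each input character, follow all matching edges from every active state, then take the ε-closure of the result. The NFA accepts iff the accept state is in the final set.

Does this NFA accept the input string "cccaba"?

Answer: REJECT

Steps:
initial (ε-close {0}): {0,2,4,6,8,10}
'c' @ 1: {1,2,3,4,6,8,9,10,11}  (accept∈set)
'c' @ 2: {1,2,3,4,6,8,9,10,11}  (accept∈set)
'c' @ 3: {1,2,3,4,6,8,9,10,11}  (accept∈set)
'a' @ 4: {1,2,3,4,5,6,7,8,10}  (accept∈set)
'b' @ 5: {}  — no active states
rest 'a' ignored (set empty)
after full input: {}  (accept=1 not in)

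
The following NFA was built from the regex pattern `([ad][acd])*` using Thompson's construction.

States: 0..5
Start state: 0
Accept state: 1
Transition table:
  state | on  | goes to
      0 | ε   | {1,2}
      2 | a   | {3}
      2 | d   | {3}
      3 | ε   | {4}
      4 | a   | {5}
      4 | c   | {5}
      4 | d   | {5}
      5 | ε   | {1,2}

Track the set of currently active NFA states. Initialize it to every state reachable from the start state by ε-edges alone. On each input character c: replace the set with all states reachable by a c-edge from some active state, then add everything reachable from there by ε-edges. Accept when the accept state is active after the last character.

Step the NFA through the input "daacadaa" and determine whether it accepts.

start: ε-closure({0}) = {0,1,2}
'd' @ 1: {3,4}
'a' @ 2: {1,2,5}  (accept∈set)
'a' @ 3: {3,4}
'c' @ 4: {1,2,5}  (accept∈set)
'a' @ 5: {3,4}
'd' @ 6: {1,2,5}  (accept∈set)
'a' @ 7: {3,4}
'a' @ 8: {1,2,5}  (accept∈set)
after full input: {1,2,5}  (accept=1 in)

Answer: ACCEPT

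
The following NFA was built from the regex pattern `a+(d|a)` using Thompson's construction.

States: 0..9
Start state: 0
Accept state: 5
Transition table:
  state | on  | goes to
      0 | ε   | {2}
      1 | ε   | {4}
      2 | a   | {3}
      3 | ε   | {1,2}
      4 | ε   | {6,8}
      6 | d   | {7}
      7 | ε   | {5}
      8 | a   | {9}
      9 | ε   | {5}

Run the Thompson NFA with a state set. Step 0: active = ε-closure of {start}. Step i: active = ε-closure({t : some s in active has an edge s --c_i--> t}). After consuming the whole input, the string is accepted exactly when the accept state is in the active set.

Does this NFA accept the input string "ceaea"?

initial (ε-close {0}): {0,2}
'c' @ 1: {}  — dead — no transitions
rest 'eaea' ignored (set empty)
after full input: {}  (accept=5 not in)

Answer: REJECT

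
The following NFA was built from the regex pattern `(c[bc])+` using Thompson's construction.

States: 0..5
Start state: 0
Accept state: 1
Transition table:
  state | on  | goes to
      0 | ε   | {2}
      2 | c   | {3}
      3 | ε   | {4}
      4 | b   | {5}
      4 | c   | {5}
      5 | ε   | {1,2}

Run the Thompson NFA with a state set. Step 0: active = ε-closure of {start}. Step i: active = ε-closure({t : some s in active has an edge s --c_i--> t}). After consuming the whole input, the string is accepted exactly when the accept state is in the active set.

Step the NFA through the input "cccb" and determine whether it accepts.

initial (ε-close {0}): {0,2}
'c' @ 1: {3,4}
'c' @ 2: {1,2,5}  (accept∈set)
'c' @ 3: {3,4}
'b' @ 4: {1,2,5}  (accept∈set)
end set {1,2,5} — state 1 in

Answer: ACCEPT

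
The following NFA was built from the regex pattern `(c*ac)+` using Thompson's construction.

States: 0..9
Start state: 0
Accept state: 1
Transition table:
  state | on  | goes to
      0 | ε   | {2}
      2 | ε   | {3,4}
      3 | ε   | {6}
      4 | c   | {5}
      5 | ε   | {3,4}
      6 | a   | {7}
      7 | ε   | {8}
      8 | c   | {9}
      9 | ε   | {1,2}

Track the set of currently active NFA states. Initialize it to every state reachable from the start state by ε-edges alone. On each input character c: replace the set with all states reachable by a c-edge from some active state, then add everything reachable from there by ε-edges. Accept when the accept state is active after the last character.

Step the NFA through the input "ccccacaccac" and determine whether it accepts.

initial (ε-close {0}): {0,2,3,4,6}
'c' @ 1: {3,4,5,6}
'c' @ 2: {3,4,5,6}
'c' @ 3: {3,4,5,6}
'c' @ 4: {3,4,5,6}
'a' @ 5: {7,8}
'c' @ 6: {1,2,3,4,6,9}  (accept∈set)
'a' @ 7: {7,8}
'c' @ 8: {1,2,3,4,6,9}  (accept∈set)
'c' @ 9: {3,4,5,6}
'a' @ 10: {7,8}
'c' @ 11: {1,2,3,4,6,9}  (accept∈set)
final: {1,2,3,4,6,9}; accept 1 in set

Answer: ACCEPT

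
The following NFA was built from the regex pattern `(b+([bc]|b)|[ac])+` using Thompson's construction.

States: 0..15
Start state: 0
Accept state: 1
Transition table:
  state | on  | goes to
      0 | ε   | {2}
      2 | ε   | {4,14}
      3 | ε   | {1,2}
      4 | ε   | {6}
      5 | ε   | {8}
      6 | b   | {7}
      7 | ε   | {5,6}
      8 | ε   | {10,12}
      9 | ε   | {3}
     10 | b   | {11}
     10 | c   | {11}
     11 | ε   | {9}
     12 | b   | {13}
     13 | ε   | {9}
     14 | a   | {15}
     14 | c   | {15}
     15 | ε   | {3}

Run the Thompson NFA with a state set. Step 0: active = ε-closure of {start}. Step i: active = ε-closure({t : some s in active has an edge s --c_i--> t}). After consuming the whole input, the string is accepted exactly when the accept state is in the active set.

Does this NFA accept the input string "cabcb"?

Answer: REJECT

Derivation:
S₀ = ε-closure({0}) = {0,2,4,6,14}
'c' @ 1: {1,2,3,4,6,14,15}  [accepting]
'a' @ 2: {1,2,3,4,6,14,15}  [accepting]
'b' @ 3: {5,6,7,8,10,12}
'c' @ 4: {1,2,3,4,6,9,11,14}  [accepting]
'b' @ 5: {5,6,7,8,10,12}
after full input: {5,6,7,8,10,12}  (accept=1 not in)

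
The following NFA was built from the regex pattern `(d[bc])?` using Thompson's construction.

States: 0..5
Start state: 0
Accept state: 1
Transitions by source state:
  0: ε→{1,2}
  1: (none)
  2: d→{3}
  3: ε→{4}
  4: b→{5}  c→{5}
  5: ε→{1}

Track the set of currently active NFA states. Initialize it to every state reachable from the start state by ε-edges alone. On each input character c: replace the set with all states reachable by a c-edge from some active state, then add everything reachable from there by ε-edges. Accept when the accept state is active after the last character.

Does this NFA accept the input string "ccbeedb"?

start: ε-closure({0}) = {0,1,2}
'c' @ 1: {}  — state set empty
rest 'cbeedb' ignored (set empty)
final: {}; accept 1 not in set

Answer: REJECT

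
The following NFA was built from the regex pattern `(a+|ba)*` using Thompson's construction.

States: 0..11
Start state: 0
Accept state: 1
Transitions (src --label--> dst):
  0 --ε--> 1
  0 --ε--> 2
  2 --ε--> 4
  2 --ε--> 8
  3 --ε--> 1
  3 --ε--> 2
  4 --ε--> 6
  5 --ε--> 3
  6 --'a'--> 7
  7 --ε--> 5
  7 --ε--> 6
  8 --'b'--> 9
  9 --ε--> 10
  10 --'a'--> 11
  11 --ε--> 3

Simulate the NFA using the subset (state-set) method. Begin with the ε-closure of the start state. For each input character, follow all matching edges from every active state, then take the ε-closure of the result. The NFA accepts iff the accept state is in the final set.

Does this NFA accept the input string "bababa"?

S₀ = ε-closure({0}) = {0,1,2,4,6,8}
'b' @ 1: {9,10}
'a' @ 2: {1,2,3,4,6,8,11}  [accepting]
'b' @ 3: {9,10}
'a' @ 4: {1,2,3,4,6,8,11}  [accepting]
'b' @ 5: {9,10}
'a' @ 6: {1,2,3,4,6,8,11}  [accepting]
final: {1,2,3,4,6,8,11}; accept 1 in set

Answer: ACCEPT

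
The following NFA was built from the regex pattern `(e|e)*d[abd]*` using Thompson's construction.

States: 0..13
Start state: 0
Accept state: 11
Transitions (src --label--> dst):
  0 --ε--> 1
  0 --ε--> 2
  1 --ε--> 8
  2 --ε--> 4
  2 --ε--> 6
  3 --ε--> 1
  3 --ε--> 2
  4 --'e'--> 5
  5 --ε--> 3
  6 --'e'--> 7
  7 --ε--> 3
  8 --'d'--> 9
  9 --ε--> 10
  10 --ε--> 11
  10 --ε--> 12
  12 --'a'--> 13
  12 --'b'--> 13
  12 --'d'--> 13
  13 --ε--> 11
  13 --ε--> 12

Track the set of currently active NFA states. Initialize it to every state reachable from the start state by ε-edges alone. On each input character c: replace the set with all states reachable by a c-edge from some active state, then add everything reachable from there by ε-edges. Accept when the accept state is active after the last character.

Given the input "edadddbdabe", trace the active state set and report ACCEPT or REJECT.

start: ε-closure({0}) = {0,1,2,4,6,8}
'e' @ 1: {1,2,3,4,5,6,7,8}
'd' @ 2: {9,10,11,12}  [accepting]
'a' @ 3: {11,12,13}  [accepting]
'd' @ 4: {11,12,13}  [accepting]
'd' @ 5: {11,12,13}  [accepting]
'd' @ 6: {11,12,13}  [accepting]
'b' @ 7: {11,12,13}  [accepting]
'd' @ 8: {11,12,13}  [accepting]
'a' @ 9: {11,12,13}  [accepting]
'b' @ 10: {11,12,13}  [accepting]
'e' @ 11: {}  — no active states
end set {} — state 11 not in

Answer: REJECT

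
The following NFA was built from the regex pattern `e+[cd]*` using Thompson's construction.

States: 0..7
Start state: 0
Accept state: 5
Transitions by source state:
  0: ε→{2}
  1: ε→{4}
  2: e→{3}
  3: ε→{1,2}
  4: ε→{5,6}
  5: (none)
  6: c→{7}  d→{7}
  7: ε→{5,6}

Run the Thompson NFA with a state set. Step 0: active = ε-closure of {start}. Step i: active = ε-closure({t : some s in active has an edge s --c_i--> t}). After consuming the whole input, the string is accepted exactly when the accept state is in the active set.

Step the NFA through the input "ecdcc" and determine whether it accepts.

initial (ε-close {0}): {0,2}
'e' @ 1: {1,2,3,4,5,6}  [accepting]
'c' @ 2: {5,6,7}  [accepting]
'd' @ 3: {5,6,7}  [accepting]
'c' @ 4: {5,6,7}  [accepting]
'c' @ 5: {5,6,7}  [accepting]
end set {5,6,7} — state 5 in

Answer: ACCEPT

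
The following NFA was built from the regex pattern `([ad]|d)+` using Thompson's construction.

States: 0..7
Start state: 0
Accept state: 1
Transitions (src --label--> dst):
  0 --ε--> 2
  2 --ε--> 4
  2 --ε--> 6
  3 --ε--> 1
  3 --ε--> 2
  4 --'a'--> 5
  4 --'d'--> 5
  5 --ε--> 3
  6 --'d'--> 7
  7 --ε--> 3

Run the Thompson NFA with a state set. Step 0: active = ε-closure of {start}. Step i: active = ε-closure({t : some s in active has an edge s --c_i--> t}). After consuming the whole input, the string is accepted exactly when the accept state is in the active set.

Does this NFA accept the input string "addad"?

initial (ε-close {0}): {0,2,4,6}
'a' @ 1: {1,2,3,4,5,6}  [accepting]
'd' @ 2: {1,2,3,4,5,6,7}  [accepting]
'd' @ 3: {1,2,3,4,5,6,7}  [accepting]
'a' @ 4: {1,2,3,4,5,6}  [accepting]
'd' @ 5: {1,2,3,4,5,6,7}  [accepting]
final: {1,2,3,4,5,6,7}; accept 1 in set

Answer: ACCEPT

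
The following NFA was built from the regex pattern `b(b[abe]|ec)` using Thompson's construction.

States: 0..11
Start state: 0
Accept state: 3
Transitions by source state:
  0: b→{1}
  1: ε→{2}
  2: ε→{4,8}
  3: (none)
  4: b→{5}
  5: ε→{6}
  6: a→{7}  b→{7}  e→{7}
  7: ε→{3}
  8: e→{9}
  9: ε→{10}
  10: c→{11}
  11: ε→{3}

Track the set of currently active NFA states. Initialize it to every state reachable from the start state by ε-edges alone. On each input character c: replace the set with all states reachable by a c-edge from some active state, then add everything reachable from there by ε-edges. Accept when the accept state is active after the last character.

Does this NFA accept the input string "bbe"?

Answer: ACCEPT

Derivation:
start: ε-closure({0}) = {0}
'b' @ 1: {1,2,4,8}
'b' @ 2: {5,6}
'e' @ 3: {3,7}  [accepting]
end set {3,7} — state 3 in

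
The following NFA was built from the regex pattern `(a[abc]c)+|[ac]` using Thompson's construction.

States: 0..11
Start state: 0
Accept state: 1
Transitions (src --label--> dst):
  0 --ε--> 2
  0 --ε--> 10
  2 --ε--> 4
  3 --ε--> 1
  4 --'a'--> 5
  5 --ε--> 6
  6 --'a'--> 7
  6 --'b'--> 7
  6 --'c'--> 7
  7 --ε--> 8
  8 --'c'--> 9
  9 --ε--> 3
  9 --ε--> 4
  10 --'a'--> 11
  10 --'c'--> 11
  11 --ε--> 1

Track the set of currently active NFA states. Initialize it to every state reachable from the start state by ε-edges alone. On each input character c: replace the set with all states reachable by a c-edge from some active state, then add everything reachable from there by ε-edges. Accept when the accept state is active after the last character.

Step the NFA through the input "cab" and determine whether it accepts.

initial (ε-close {0}): {0,2,4,10}
'c' @ 1: {1,11}  (accept∈set)
'a' @ 2: {}  — no active states
rest 'b' ignored (set empty)
end set {} — state 1 not in

Answer: REJECT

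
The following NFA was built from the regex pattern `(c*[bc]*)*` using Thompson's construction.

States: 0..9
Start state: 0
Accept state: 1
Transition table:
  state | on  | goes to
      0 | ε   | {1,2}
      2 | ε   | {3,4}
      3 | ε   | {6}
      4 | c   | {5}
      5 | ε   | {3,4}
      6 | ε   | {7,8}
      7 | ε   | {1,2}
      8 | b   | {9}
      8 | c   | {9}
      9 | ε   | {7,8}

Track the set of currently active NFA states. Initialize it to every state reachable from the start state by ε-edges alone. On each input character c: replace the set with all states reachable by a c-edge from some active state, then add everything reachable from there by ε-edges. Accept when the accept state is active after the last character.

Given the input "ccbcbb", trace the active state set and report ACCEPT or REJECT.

S₀ = ε-closure({0}) = {0,1,2,3,4,6,7,8}
'c' @ 1: {1,2,3,4,5,6,7,8,9}  ✓accept
'c' @ 2: {1,2,3,4,5,6,7,8,9}  ✓accept
'b' @ 3: {1,2,3,4,6,7,8,9}  ✓accept
'c' @ 4: {1,2,3,4,5,6,7,8,9}  ✓accept
'b' @ 5: {1,2,3,4,6,7,8,9}  ✓accept
'b' @ 6: {1,2,3,4,6,7,8,9}  ✓accept
after full input: {1,2,3,4,6,7,8,9}  (accept=1 in)

Answer: ACCEPT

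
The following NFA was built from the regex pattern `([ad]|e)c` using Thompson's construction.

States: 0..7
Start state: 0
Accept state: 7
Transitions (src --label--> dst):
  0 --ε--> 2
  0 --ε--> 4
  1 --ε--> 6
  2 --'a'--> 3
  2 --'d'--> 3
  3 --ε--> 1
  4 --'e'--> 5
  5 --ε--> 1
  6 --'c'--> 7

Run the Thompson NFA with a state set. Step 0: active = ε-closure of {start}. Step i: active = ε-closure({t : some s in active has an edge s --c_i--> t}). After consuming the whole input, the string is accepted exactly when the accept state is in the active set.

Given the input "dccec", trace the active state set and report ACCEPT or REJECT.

S₀ = ε-closure({0}) = {0,2,4}
'd' @ 1: {1,3,6}
'c' @ 2: {7}  (accept∈set)
'c' @ 3: {}  — dead — no transitions
rest 'ec' ignored (set empty)
final: {}; accept 7 not in set

Answer: REJECT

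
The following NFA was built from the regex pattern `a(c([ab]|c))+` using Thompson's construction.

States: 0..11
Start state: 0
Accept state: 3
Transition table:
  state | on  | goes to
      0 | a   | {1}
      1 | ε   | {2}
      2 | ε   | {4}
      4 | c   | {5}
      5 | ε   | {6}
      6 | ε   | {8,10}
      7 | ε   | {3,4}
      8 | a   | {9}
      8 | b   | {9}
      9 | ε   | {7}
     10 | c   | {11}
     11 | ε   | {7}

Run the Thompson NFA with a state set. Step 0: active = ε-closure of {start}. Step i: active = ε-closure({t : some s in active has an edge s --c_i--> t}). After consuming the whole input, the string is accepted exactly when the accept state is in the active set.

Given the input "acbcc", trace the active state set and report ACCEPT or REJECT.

Answer: ACCEPT

Steps:
start: ε-closure({0}) = {0}
'a' @ 1: {1,2,4}
'c' @ 2: {5,6,8,10}
'b' @ 3: {3,4,7,9}  ✓accept
'c' @ 4: {5,6,8,10}
'c' @ 5: {3,4,7,11}  ✓accept
final: {3,4,7,11}; accept 3 in set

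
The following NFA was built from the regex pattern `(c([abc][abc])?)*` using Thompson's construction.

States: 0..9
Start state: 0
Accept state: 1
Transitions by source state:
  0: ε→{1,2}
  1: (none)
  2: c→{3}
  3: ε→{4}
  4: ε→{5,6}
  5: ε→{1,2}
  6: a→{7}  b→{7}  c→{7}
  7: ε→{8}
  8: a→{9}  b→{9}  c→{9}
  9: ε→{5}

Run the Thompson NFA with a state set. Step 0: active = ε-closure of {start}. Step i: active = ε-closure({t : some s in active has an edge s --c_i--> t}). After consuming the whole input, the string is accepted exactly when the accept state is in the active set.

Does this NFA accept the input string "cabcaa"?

Answer: ACCEPT

Steps:
start: ε-closure({0}) = {0,1,2}
'c' @ 1: {1,2,3,4,5,6}  [accepting]
'a' @ 2: {7,8}
'b' @ 3: {1,2,5,9}  [accepting]
'c' @ 4: {1,2,3,4,5,6}  [accepting]
'a' @ 5: {7,8}
'a' @ 6: {1,2,5,9}  [accepting]
end set {1,2,5,9} — state 1 in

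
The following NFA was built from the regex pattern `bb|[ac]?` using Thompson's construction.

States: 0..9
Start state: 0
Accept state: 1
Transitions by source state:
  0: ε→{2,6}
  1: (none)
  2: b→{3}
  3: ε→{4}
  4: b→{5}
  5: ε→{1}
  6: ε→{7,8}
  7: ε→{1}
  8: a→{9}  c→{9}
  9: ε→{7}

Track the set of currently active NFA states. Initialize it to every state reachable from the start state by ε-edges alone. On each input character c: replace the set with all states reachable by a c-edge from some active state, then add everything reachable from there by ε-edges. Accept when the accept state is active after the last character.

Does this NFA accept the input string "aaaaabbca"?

start: ε-closure({0}) = {0,1,2,6,7,8}
'a' @ 1: {1,7,9}  (accept∈set)
'a' @ 2: {}  — state set empty
rest 'aaabbca' ignored (set empty)
end set {} — state 1 not in

Answer: REJECT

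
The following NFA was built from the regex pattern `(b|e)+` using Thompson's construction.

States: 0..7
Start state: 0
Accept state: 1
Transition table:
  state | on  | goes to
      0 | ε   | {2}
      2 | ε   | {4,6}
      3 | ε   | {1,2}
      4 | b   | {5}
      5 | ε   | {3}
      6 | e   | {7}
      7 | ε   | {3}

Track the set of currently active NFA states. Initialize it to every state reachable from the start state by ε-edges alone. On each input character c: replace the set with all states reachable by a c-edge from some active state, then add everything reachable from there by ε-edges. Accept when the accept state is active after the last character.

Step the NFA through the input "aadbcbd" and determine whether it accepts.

S₀ = ε-closure({0}) = {0,2,4,6}
'a' @ 1: {}  — no active states
rest 'adbcbd' ignored (set empty)
end set {} — state 1 not in

Answer: REJECT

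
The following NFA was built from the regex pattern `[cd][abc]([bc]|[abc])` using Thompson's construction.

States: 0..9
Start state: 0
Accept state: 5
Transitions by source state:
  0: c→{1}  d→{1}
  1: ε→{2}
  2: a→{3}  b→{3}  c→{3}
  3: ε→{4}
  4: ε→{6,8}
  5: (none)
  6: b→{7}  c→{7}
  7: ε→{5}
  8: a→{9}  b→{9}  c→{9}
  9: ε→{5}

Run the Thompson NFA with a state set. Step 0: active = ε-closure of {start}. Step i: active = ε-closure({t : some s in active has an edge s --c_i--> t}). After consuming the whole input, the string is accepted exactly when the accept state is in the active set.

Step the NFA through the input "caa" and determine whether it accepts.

Answer: ACCEPT

Derivation:
initial (ε-close {0}): {0}
'c' @ 1: {1,2}
'a' @ 2: {3,4,6,8}
'a' @ 3: {5,9}  ✓accept
end set {5,9} — state 5 in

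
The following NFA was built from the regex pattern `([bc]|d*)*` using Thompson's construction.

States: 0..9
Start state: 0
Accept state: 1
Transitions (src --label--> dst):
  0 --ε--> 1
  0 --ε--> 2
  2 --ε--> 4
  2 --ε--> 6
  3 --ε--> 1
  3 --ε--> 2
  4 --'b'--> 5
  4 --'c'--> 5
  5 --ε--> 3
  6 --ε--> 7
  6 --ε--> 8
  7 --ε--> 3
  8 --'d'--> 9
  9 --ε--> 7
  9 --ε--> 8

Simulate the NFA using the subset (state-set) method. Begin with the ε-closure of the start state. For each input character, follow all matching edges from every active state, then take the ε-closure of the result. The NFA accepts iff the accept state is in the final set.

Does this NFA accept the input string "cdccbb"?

Answer: ACCEPT

Steps:
initial (ε-close {0}): {0,1,2,3,4,6,7,8}
'c' @ 1: {1,2,3,4,5,6,7,8}  [accepting]
'd' @ 2: {1,2,3,4,6,7,8,9}  [accepting]
'c' @ 3: {1,2,3,4,5,6,7,8}  [accepting]
'c' @ 4: {1,2,3,4,5,6,7,8}  [accepting]
'b' @ 5: {1,2,3,4,5,6,7,8}  [accepting]
'b' @ 6: {1,2,3,4,5,6,7,8}  [accepting]
after full input: {1,2,3,4,5,6,7,8}  (accept=1 in)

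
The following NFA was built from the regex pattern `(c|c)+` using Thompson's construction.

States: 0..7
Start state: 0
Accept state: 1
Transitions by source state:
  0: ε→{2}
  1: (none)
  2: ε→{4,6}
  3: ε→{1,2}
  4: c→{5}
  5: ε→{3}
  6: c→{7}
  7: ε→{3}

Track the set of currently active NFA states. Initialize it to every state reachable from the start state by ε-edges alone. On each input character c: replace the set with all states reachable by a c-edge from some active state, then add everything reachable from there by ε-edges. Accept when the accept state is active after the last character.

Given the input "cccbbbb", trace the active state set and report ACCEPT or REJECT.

Answer: REJECT

Derivation:
S₀ = ε-closure({0}) = {0,2,4,6}
'c' @ 1: {1,2,3,4,5,6,7}  (accept∈set)
'c' @ 2: {1,2,3,4,5,6,7}  (accept∈set)
'c' @ 3: {1,2,3,4,5,6,7}  (accept∈set)
'b' @ 4: {}  — dead — no transitions
rest 'bbb' ignored (set empty)
end set {} — state 1 not in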